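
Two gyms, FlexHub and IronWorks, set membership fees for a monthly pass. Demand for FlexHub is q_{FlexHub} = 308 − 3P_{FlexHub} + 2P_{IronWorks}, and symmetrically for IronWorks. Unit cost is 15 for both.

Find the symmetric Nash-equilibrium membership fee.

FlexHub's profit: π = (P_{FlexHub} − 15)(308 − 3P_{FlexHub} + 2P_{IronWorks}).
∂π/∂P_{FlexHub} = 353 − 6P_{FlexHub} + 2P_{IronWorks} = 0 ⇒ P_{FlexHub} = 353/6 + (1/3)P_{IronWorks}.
By symmetry P_{IronWorks} = P_{FlexHub}; substituting into the reaction function, (2/3)P_{FlexHub} = 353/6 and P_{FlexHub} = 88.25.

88.25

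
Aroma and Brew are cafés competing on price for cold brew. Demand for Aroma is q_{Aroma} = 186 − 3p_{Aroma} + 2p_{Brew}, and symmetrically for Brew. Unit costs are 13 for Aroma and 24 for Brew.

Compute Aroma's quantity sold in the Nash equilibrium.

135.9375

Aroma's profit: π = (p_{Aroma} − 13)(186 − 3p_{Aroma} + 2p_{Brew}).
∂π/∂p_{Aroma} = 225 − 6p_{Aroma} + 2p_{Brew} = 0 ⇒ p_{Aroma} = 37.5 + (1/3)p_{Brew}.
Similarly p_{Brew} = 43 + (1/3)p_{Aroma}.
Substituting the second reaction function into the first: p_{Aroma} = 37.5 + (1/3)(43 + (1/3)p_{Aroma}), which gives (8/9)p_{Aroma} = 311/6 ⇒ p_{Aroma} = 58.3125.
Then p_{Brew} = 43 + (1/3)·58.3125 = 62.4375.
q_{Aroma} = 186 − 3·58.3125 + 2·62.4375 = 135.9375.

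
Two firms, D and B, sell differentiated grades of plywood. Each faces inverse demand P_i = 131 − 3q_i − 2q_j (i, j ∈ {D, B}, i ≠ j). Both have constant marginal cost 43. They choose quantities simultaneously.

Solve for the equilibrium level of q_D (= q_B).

Firm D's profit: π = q_D(131 − 3q_D − 2q_B) − 43q_D.
∂π/∂q_D = 88 − 6q_D − 2q_B = 0 ⇒ q_D = 44/3 − (1/3)q_B.
Setting q_D = q_B in the reaction function: q_D = 44/3 − (1/3)q_D, so q_D = (44/3) / (4/3) = 11.

11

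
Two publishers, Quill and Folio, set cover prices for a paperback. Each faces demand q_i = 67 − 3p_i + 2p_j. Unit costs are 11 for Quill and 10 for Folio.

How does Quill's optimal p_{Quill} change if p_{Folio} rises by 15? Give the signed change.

Quill's profit: π = (p_{Quill} − 11)(67 − 3p_{Quill} + 2p_{Folio}).
∂π/∂p_{Quill} = 100 − 6p_{Quill} + 2p_{Folio} = 0 ⇒ p_{Quill} = 50/3 + (1/3)p_{Folio}.
The reaction-function slope is 1/3, so a 15-unit rise in p_{Folio} moves p_{Quill} by 1/3 × 15 = 5. Quill's best response rises — the actions are strategic complements.

5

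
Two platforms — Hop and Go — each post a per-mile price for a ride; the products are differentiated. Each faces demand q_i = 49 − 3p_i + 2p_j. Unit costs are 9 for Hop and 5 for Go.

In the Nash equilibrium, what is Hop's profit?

256.6875

Hop's profit: π = (p_{Hop} − 9)(49 − 3p_{Hop} + 2p_{Go}).
∂π/∂p_{Hop} = 76 − 6p_{Hop} + 2p_{Go} = 0 ⇒ p_{Hop} = 38/3 + (1/3)p_{Go}.
Similarly p_{Go} = 32/3 + (1/3)p_{Hop}.
Substituting the second reaction function into the first: p_{Hop} = 38/3 + (1/3)(32/3 + (1/3)p_{Hop}), which gives (8/9)p_{Hop} = 146/9 ⇒ p_{Hop} = 18.25.
Then p_{Go} = 32/3 + (1/3)·18.25 = 16.75.
q_{Hop} = 49 − 3·18.25 + 2·16.75 = 27.75.
Profit = (18.25 − 9)·27.75 = 256.6875.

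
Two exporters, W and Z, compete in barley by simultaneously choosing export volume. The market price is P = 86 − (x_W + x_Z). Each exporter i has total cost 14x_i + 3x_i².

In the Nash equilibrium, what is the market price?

70

Exporter W's profit: π = x_W(86 − (x_W + x_Z)) − 14x_W − 3x_W².
∂π/∂x_W = 72 − 8x_W − x_Z = 0, so x_W = 9 − 0.125x_Z.
The game is symmetric, so in equilibrium x_Z = x_W: the reaction function gives 1.125x_W = 9, hence x_W = 8.
Equilibrium price: P = 86 − 16 = 70.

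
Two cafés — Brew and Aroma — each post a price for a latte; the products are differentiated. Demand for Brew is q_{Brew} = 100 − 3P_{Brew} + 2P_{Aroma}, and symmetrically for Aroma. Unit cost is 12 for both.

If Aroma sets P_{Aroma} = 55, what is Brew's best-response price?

Brew's profit: π = (P_{Brew} − 12)(100 − 3P_{Brew} + 2P_{Aroma}).
∂π/∂P_{Brew} = 136 − 6P_{Brew} + 2P_{Aroma} = 0 ⇒ P_{Brew} = 68/3 + (1/3)P_{Aroma}.
At P_{Aroma} = 55: P_{Brew} = 68/3 + (1/3)·55 = 41.

41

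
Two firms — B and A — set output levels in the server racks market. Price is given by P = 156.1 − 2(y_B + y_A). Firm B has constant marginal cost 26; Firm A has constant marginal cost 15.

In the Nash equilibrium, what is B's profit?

Firm B's profit: π = y_B(156.1 − 2(y_B + y_A)) − 26y_B.
∂π/∂y_B = 130.1 − 4y_B − 2y_A = 0, so y_B = 32.525 − 0.5y_A.
By the same steps for A: y_A = 35.275 − 0.5y_B.
Solving the two reaction functions simultaneously: (1 − (−0.5)(−0.5))y_B = 32.525 − 0.5·35.275, so 0.75y_B = 14.8875 and y_B = 19.85.
Then y_A = 35.275 − 0.5·19.85 = 25.35.
Price P = 156.1 − 2·45.2 = 65.7.
B's profit: (65.7 − 26)·19.85 = 788.045.

788.045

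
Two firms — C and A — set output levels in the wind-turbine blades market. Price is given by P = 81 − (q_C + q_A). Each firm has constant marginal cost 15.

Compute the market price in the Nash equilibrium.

37

Firm C's profit: π = q_C(81 − (q_C + q_A)) − 15q_C.
∂π/∂q_C = 66 − 2q_C − q_A = 0, so q_C = 33 − 0.5q_A.
Setting q_C = q_A in the reaction function: q_C = 33 − 0.5q_C, so q_C = 33 / 1.5 = 22.
Equilibrium price: P = 81 − 44 = 37.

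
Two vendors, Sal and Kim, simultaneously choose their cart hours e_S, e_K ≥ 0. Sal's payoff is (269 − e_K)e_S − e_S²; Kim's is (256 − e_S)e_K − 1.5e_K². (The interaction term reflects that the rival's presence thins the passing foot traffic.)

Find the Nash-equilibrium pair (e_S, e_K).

110.2, 48.6

Expanding Sal's payoff: 269e_S − e_Ke_S − e_S².
∂π/∂e_S = 269 − e_K − 2e_S = 0, so e_S = 134.5 − 0.5e_K.
Likewise for Kim: e_K = 256/3 − (1/3)e_S.
Substituting the second reaction function into the first: e_S = 134.5 − 0.5(256/3 − (1/3)e_S), which gives (5/6)e_S = 551/6 ⇒ e_S = 110.2.
Then e_K = 256/3 − (1/3)·110.2 = 48.6.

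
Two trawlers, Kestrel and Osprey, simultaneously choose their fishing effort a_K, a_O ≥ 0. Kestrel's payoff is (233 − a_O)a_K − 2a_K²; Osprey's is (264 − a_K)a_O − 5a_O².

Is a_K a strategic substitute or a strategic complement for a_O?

strategic substitutes

Expanding Kestrel's payoff: 233a_K − a_Oa_K − 2a_K².
∂π/∂a_K = 233 − a_O − 4a_K = 0, so a_K = 58.25 − 0.25a_O.
The best-response slope da_K/da_O = −0.25 < 0: the reaction function is downward-sloping, so the choices are strategic substitutes.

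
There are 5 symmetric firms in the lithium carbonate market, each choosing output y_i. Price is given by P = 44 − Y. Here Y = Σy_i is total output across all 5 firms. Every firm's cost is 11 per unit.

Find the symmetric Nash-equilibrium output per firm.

A representative firm's profit is π_i = y_i(44 − Y) − 11y_i, with Y = y_i + Σ_{j≠i} y_j.
First-order condition: 33 − 2y_i − Σ_{j≠i} y_j = 0.
In a symmetric equilibrium every firm chooses the same y, so Σ_{j≠i} y_j = 4y. The condition becomes 33 − 6y = 0, giving y = 33/6 = 5.5.

5.5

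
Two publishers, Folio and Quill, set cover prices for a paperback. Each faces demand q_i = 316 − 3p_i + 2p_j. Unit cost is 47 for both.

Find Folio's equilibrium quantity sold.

Folio's profit: π = (p_{Folio} − 47)(316 − 3p_{Folio} + 2p_{Quill}).
∂π/∂p_{Folio} = 457 − 6p_{Folio} + 2p_{Quill} = 0 ⇒ p_{Folio} = 457/6 + (1/3)p_{Quill}.
The game is symmetric, so in equilibrium p_{Quill} = p_{Folio}: the reaction function gives (2/3)p_{Folio} = 457/6, hence p_{Folio} = 114.25.
q_{Folio} = 316 − 3·114.25 + 2·114.25 = 201.75.

201.75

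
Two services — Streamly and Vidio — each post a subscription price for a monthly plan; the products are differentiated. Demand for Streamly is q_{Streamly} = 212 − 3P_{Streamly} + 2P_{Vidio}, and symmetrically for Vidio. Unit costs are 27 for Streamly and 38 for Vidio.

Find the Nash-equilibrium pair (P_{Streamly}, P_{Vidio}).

75.3125, 79.4375

Streamly's profit: π = (P_{Streamly} − 27)(212 − 3P_{Streamly} + 2P_{Vidio}).
∂π/∂P_{Streamly} = 293 − 6P_{Streamly} + 2P_{Vidio} = 0 ⇒ P_{Streamly} = 293/6 + (1/3)P_{Vidio}.
Similarly P_{Vidio} = 163/3 + (1/3)P_{Streamly}.
Substituting the second reaction function into the first: P_{Streamly} = 293/6 + (1/3)(163/3 + (1/3)P_{Streamly}), which gives (8/9)P_{Streamly} = 1205/18 ⇒ P_{Streamly} = 75.3125.
Then P_{Vidio} = 163/3 + (1/3)·75.3125 = 79.4375.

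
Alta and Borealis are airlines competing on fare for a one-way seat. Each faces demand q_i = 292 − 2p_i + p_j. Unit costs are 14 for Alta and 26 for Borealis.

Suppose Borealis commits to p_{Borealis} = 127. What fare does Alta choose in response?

111.75

Alta's profit: π = (p_{Alta} − 14)(292 − 2p_{Alta} + p_{Borealis}).
∂π/∂p_{Alta} = 320 − 4p_{Alta} + p_{Borealis} = 0 ⇒ p_{Alta} = 80 + 0.25p_{Borealis}.
At p_{Borealis} = 127: p_{Alta} = 80 + 0.25·127 = 111.75.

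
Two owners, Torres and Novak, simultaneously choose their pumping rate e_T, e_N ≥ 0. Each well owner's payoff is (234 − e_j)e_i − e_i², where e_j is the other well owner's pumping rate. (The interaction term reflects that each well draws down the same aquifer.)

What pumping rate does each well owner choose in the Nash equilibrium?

Torres's payoff is (234 − e_N)e_T − e_T².
∂π/∂e_T = 234 − e_N − 2e_T = 0, so e_T = 117 − 0.5e_N.
The game is symmetric, so in equilibrium e_N = e_T: the reaction function gives 1.5e_T = 117, hence e_T = 78.

78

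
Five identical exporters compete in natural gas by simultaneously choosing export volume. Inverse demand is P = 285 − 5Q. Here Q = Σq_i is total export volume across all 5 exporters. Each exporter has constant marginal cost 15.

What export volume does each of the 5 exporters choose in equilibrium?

9

A representative exporter's profit is π_i = q_i(285 − 5Q) − 15q_i, with Q = q_i + Σ_{j≠i} q_j.
First-order condition: 270 − 10q_i − 5Σ_{j≠i} q_j = 0.
Imposing symmetry (q_j = q for all j) turns Σ_{j≠i} q_j into 4q, so 270 = 30q and q = 9.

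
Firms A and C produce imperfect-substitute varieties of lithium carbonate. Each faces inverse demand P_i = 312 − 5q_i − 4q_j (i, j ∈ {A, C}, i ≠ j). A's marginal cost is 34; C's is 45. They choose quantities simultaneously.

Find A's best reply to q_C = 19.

20.2

Firm A's profit: π = q_A(312 − 5q_A − 4q_C) − 34q_A.
∂π/∂q_A = 278 − 10q_A − 4q_C = 0 ⇒ q_A = 27.8 − 0.4q_C.
At q_C = 19: q_A = 27.8 − 0.4·19 = 20.2.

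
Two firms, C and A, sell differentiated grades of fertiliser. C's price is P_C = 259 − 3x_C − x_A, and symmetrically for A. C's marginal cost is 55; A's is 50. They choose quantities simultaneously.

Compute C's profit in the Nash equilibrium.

2523

Firm C's profit: π = x_C(259 − 3x_C − x_A) − 55x_C.
∂π/∂x_C = 204 − 6x_C − x_A = 0 ⇒ x_C = 34 − (1/6)x_A.
Similarly x_A = 209/6 − (1/6)x_C.
Plugging x_A into C's best response: x_C = 34 − (1/6)(209/6 − (1/6)x_C) ⇒ (35/36)x_C = 1015/36, so x_C = 29.
Then x_A = 209/6 − (1/6)·29 = 30.
P_C = 259 − 3·29 − 30 = 142.
Profit = (142 − 55)·29 = 2523.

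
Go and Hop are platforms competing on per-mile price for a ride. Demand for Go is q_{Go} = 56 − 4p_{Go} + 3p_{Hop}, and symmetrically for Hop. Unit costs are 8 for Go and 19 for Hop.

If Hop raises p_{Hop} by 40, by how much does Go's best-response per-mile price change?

15

Go's profit: π = (p_{Go} − 8)(56 − 4p_{Go} + 3p_{Hop}).
∂π/∂p_{Go} = 88 − 8p_{Go} + 3p_{Hop} = 0 ⇒ p_{Go} = 11 + 0.375p_{Hop}.
The reaction-function slope is 0.375, so a 40-unit rise in p_{Hop} moves p_{Go} by 0.375 × 40 = 15. Go's best response rises — the actions are strategic complements.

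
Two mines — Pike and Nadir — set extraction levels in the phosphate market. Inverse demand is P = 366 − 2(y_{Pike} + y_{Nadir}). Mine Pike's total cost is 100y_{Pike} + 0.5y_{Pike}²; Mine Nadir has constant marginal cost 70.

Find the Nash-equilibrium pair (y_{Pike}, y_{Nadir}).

29.5, 59.25

Mine Pike's profit: π = y_{Pike}(366 − 2(y_{Pike} + y_{Nadir})) − 100y_{Pike} − 0.5y_{Pike}².
∂π/∂y_{Pike} = 266 − 5y_{Pike} − 2y_{Nadir} = 0, so y_{Pike} = 53.2 − 0.4y_{Nadir}.
For Nadir: ∂π/∂y_{Nadir} = 296 − 4y_{Nadir} − 2y_{Pike} = 0 ⇒ y_{Nadir} = 74 − 0.5y_{Pike}.
Substituting the second reaction function into the first: y_{Pike} = 53.2 − 0.4(74 − 0.5y_{Pike}), which gives 0.8y_{Pike} = 23.6 ⇒ y_{Pike} = 29.5.
Then y_{Nadir} = 74 − 0.5·29.5 = 59.25.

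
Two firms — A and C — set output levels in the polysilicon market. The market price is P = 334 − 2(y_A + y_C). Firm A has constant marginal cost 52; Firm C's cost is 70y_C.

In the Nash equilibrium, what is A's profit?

Firm A's profit: π = y_A(334 − 2(y_A + y_C)) − 52y_A.
∂π/∂y_A = 282 − 4y_A − 2y_C = 0, so y_A = 70.5 − 0.5y_C.
By the same steps for C: y_C = 66 − 0.5y_A.
Solving the two reaction functions simultaneously: (1 − (−0.5)(−0.5))y_A = 70.5 − 0.5·66, so 0.75y_A = 37.5 and y_A = 50.
Then y_C = 66 − 0.5·50 = 41.
Price P = 334 − 2·91 = 152.
A's profit: (152 − 52)·50 = 5000.

5000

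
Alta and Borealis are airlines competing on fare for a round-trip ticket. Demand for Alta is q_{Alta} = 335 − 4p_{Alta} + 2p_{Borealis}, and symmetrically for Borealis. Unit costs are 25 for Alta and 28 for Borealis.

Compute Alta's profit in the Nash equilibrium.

Alta's profit: π = (p_{Alta} − 25)(335 − 4p_{Alta} + 2p_{Borealis}).
∂π/∂p_{Alta} = 435 − 8p_{Alta} + 2p_{Borealis} = 0 ⇒ p_{Alta} = 54.375 + 0.25p_{Borealis}.
Similarly p_{Borealis} = 55.875 + 0.25p_{Alta}.
Substituting the second reaction function into the first: p_{Alta} = 54.375 + 0.25(55.875 + 0.25p_{Alta}), which gives 0.9375p_{Alta} = 2187/32 ⇒ p_{Alta} = 72.9.
Then p_{Borealis} = 55.875 + 0.25·72.9 = 74.1.
q_{Alta} = 335 − 4·72.9 + 2·74.1 = 191.6.
Profit = (72.9 − 25)·191.6 = 9177.64.

9177.64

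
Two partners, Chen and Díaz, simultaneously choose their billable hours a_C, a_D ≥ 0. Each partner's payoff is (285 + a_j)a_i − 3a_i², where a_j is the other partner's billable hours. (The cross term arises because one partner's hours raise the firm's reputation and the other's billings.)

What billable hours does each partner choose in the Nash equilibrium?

57

Chen's payoff is (285 + a_D)a_C − 3a_C².
∂π/∂a_C = 285 + a_D − 6a_C = 0, so a_C = 47.5 + (1/6)a_D.
Setting a_C = a_D in the reaction function: a_C = 47.5 + (1/6)a_C, so a_C = 47.5 / (5/6) = 57.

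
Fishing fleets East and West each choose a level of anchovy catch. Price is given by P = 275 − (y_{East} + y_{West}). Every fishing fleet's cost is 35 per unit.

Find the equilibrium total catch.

Fishing fleet East's profit: π = y_{East}(275 − (y_{East} + y_{West})) − 35y_{East}.
∂π/∂y_{East} = 240 − 2y_{East} − y_{West} = 0, so y_{East} = 120 − 0.5y_{West}.
By symmetry y_{West} = y_{East}; substituting into the reaction function, 1.5y_{East} = 120 and y_{East} = 80.
Total catch: 80 + 80 = 160.

160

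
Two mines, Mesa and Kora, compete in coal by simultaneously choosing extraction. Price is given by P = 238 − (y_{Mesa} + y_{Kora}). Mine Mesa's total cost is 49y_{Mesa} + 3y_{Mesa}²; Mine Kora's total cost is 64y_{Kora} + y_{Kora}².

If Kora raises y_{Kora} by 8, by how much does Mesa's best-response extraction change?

-1

Mine Mesa's profit: π = y_{Mesa}(238 − (y_{Mesa} + y_{Kora})) − 49y_{Mesa} − 3y_{Mesa}².
∂π/∂y_{Mesa} = 189 − 8y_{Mesa} − y_{Kora} = 0, so y_{Mesa} = 23.625 − 0.125y_{Kora}.
The reaction-function slope is −0.125, so an 8-unit rise in y_{Kora} moves y_{Mesa} by −0.125 × 8 = −1. Mesa's best response falls — the actions are strategic substitutes.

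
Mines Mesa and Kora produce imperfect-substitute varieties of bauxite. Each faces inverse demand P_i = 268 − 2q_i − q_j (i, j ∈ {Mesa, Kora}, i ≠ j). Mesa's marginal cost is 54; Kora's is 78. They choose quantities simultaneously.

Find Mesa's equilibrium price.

142.8

Mine Mesa's profit: π = q_{Mesa}(268 − 2q_{Mesa} − q_{Kora}) − 54q_{Mesa}.
∂π/∂q_{Mesa} = 214 − 4q_{Mesa} − q_{Kora} = 0 ⇒ q_{Mesa} = 53.5 − 0.25q_{Kora}.
Similarly q_{Kora} = 47.5 − 0.25q_{Mesa}.
Plugging q_{Kora} into Mesa's best response: q_{Mesa} = 53.5 − 0.25(47.5 − 0.25q_{Mesa}) ⇒ 0.9375q_{Mesa} = 41.625, so q_{Mesa} = 44.4.
Then q_{Kora} = 47.5 − 0.25·44.4 = 36.4.
P_{Mesa} = 268 − 2·44.4 − 36.4 = 142.8.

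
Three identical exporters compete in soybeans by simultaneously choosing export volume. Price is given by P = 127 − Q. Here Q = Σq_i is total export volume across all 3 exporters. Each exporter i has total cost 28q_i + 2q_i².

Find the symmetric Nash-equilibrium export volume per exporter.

12.375

A representative exporter's profit is π_i = q_i(127 − Q) − 28q_i − 2q_i², with Q = q_i + Σ_{j≠i} q_j.
First-order condition: 99 − 6q_i − Σ_{j≠i} q_j = 0.
Imposing symmetry (q_j = q for all j) turns Σ_{j≠i} q_j into 2q, so 99 = 8q and q = 12.375.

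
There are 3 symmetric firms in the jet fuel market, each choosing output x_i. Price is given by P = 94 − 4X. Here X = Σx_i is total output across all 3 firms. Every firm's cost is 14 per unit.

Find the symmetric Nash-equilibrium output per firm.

A representative firm's profit is π_i = x_i(94 − 4X) − 14x_i, with X = x_i + Σ_{j≠i} x_j.
First-order condition: 80 − 8x_i − 4Σ_{j≠i} x_j = 0.
Imposing symmetry (x_j = x for all j) turns Σ_{j≠i} x_j into 2x, so 80 = 16x and x = 5.

5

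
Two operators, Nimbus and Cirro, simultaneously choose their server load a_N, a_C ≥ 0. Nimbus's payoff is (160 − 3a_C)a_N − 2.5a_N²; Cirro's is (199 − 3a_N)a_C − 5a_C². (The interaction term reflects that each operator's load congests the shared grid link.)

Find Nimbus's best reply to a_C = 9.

Expanding Nimbus's payoff: 160a_N − 3a_Ca_N − 2.5a_N².
∂π/∂a_N = 160 − 3a_C − 5a_N = 0, so a_N = 32 − 0.6a_C.
At a_C = 9: a_N = 32 − 0.6·9 = 26.6.

26.6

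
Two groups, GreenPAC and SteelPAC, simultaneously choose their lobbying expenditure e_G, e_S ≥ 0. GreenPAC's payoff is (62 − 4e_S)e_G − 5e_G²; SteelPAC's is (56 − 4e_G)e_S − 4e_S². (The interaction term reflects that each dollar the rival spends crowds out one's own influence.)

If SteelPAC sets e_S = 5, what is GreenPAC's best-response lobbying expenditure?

4.2

Expanding GreenPAC's payoff: 62e_G − 4e_Se_G − 5e_G².
∂π/∂e_G = 62 − 4e_S − 10e_G = 0, so e_G = 6.2 − 0.4e_S.
At e_S = 5: e_G = 6.2 − 0.4·5 = 4.2.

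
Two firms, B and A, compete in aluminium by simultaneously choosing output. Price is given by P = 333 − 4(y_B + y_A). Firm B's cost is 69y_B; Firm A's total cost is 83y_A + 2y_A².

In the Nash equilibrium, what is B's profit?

2937.64

Firm B's profit: π = y_B(333 − 4(y_B + y_A)) − 69y_B.
∂π/∂y_B = 264 − 8y_B − 4y_A = 0, so y_B = 33 − 0.5y_A.
For A: ∂π/∂y_A = 250 − 12y_A − 4y_B = 0 ⇒ y_A = 125/6 − (1/3)y_B.
Plugging y_A into B's best response: y_B = 33 − 0.5(125/6 − (1/3)y_B) ⇒ (5/6)y_B = 271/12, so y_B = 27.1.
Then y_A = 125/6 − (1/3)·27.1 = 11.8.
Price P = 333 − 4·38.9 = 177.4.
B's profit: (177.4 − 69)·27.1 = 2937.64.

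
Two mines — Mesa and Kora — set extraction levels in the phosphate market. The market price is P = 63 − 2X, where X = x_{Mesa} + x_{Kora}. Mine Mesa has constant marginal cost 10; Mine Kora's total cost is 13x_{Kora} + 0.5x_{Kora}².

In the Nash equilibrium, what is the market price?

Mine Mesa's profit: π = x_{Mesa}(63 − 2(x_{Mesa} + x_{Kora})) − 10x_{Mesa}.
∂π/∂x_{Mesa} = 53 − 4x_{Mesa} − 2x_{Kora} = 0, so x_{Mesa} = 13.25 − 0.5x_{Kora}.
For Kora: ∂π/∂x_{Kora} = 50 − 5x_{Kora} − 2x_{Mesa} = 0 ⇒ x_{Kora} = 10 − 0.4x_{Mesa}.
Solving the two reaction functions simultaneously: (1 − (−0.5)(−0.4))x_{Mesa} = 13.25 − 0.5·10, so 0.8x_{Mesa} = 8.25 and x_{Mesa} = 10.3125.
Then x_{Kora} = 10 − 0.4·10.3125 = 5.875.
Equilibrium price: P = 63 − 2·16.1875 = 30.625.

30.625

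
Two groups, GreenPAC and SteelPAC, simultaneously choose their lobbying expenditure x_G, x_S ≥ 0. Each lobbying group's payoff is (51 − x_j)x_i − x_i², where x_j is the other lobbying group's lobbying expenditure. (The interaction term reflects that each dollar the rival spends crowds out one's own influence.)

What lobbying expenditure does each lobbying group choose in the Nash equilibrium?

17

GreenPAC's payoff is (51 − x_S)x_G − x_G².
∂π/∂x_G = 51 − x_S − 2x_G = 0, so x_G = 25.5 − 0.5x_S.
By symmetry x_S = x_G; substituting into the reaction function, 1.5x_G = 25.5 and x_G = 17.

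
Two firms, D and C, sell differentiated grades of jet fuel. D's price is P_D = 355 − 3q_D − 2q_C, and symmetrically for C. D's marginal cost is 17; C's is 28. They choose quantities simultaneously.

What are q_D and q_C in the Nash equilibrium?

Firm D's profit: π = q_D(355 − 3q_D − 2q_C) − 17q_D.
∂π/∂q_D = 338 − 6q_D − 2q_C = 0 ⇒ q_D = 169/3 − (1/3)q_C.
Similarly q_C = 54.5 − (1/3)q_D.
Solving the two reaction functions simultaneously: (1 − (−1/3)(−1/3))q_D = 169/3 − (1/3)·54.5, so (8/9)q_D = 229/6 and q_D = 42.9375.
Then q_C = 54.5 − (1/3)·42.9375 = 40.1875.

42.9375, 40.1875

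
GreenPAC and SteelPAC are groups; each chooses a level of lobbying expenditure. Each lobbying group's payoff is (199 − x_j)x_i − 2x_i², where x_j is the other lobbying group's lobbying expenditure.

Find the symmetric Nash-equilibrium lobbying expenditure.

39.8

GreenPAC's payoff is (199 − x_S)x_G − 2x_G².
∂π/∂x_G = 199 − x_S − 4x_G = 0, so x_G = 49.75 − 0.25x_S.
Setting x_G = x_S in the reaction function: x_G = 49.75 − 0.25x_G, so x_G = 49.75 / 1.25 = 39.8.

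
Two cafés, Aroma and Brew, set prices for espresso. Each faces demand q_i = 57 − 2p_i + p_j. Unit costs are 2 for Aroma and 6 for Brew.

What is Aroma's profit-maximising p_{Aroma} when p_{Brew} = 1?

Aroma's profit: π = (p_{Aroma} − 2)(57 − 2p_{Aroma} + p_{Brew}).
∂π/∂p_{Aroma} = 61 − 4p_{Aroma} + p_{Brew} = 0 ⇒ p_{Aroma} = 15.25 + 0.25p_{Brew}.
At p_{Brew} = 1: p_{Aroma} = 15.25 + 0.25·1 = 15.5.

15.5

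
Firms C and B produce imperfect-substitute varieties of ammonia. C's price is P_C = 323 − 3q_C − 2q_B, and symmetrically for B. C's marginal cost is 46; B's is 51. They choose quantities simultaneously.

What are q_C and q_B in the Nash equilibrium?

34.9375, 33.6875

Firm C's profit: π = q_C(323 − 3q_C − 2q_B) − 46q_C.
∂π/∂q_C = 277 − 6q_C − 2q_B = 0 ⇒ q_C = 277/6 − (1/3)q_B.
Similarly q_B = 136/3 − (1/3)q_C.
Solving the two reaction functions simultaneously: (1 − (−1/3)(−1/3))q_C = 277/6 − (1/3)·(136/3), so (8/9)q_C = 559/18 and q_C = 34.9375.
Then q_B = 136/3 − (1/3)·34.9375 = 33.6875.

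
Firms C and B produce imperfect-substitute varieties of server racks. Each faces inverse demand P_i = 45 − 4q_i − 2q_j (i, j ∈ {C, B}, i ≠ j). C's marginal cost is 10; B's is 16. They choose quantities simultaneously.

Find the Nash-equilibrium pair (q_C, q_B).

Firm C's profit: π = q_C(45 − 4q_C − 2q_B) − 10q_C.
∂π/∂q_C = 35 − 8q_C − 2q_B = 0 ⇒ q_C = 4.375 − 0.25q_B.
Similarly q_B = 3.625 − 0.25q_C.
Solving the two reaction functions simultaneously: (1 − (−0.25)(−0.25))q_C = 4.375 − 0.25·3.625, so 0.9375q_C = 111/32 and q_C = 3.7.
Then q_B = 3.625 − 0.25·3.7 = 2.7.

3.7, 2.7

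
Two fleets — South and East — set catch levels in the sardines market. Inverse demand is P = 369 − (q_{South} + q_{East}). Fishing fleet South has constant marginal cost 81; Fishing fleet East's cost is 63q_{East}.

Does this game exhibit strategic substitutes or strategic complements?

strategic substitutes

Fishing fleet South's profit: π = q_{South}(369 − (q_{South} + q_{East})) − 81q_{South}.
∂π/∂q_{South} = 288 − 2q_{South} − q_{East} = 0, so q_{South} = 144 − 0.5q_{East}.
The best-response slope dq_{South}/dq_{East} = −0.5 < 0: the reaction function is downward-sloping, so the choices are strategic substitutes.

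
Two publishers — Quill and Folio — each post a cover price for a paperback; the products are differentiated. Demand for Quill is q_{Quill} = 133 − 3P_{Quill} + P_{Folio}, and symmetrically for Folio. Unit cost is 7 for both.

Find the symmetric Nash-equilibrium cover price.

Quill's profit: π = (P_{Quill} − 7)(133 − 3P_{Quill} + P_{Folio}).
∂π/∂P_{Quill} = 154 − 6P_{Quill} + P_{Folio} = 0 ⇒ P_{Quill} = 77/3 + (1/6)P_{Folio}.
By symmetry P_{Folio} = P_{Quill}; substituting into the reaction function, (5/6)P_{Quill} = 77/3 and P_{Quill} = 30.8.

30.8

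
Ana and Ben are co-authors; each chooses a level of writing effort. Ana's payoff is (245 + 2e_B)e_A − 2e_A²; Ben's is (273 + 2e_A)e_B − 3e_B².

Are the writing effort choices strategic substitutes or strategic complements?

Expanding Ana's payoff: 245e_A + 2e_Be_A − 2e_A².
∂π/∂e_A = 245 + 2e_B − 4e_A = 0, so e_A = 61.25 + 0.5e_B.
The best-response slope de_A/de_B = 0.5 > 0: the reaction function is upward-sloping, so the choices are strategic complements.

strategic complements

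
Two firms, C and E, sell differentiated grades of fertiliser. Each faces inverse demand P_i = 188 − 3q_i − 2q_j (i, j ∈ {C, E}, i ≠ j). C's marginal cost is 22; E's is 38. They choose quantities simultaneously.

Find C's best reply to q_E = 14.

Firm C's profit: π = q_C(188 − 3q_C − 2q_E) − 22q_C.
∂π/∂q_C = 166 − 6q_C − 2q_E = 0 ⇒ q_C = 83/3 − (1/3)q_E.
At q_E = 14: q_C = 83/3 − (1/3)·14 = 23.

23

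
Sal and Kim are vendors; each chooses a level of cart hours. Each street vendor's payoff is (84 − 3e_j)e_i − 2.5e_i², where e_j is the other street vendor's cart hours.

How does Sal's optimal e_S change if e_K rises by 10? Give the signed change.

-6

Sal's payoff is (84 − 3e_K)e_S − 2.5e_S².
∂π/∂e_S = 84 − 3e_K − 5e_S = 0, so e_S = 16.8 − 0.6e_K.
The reaction-function slope is −0.6, so a 10-unit rise in e_K moves e_S by −0.6 × 10 = −6. Sal's best response falls — the actions are strategic substitutes.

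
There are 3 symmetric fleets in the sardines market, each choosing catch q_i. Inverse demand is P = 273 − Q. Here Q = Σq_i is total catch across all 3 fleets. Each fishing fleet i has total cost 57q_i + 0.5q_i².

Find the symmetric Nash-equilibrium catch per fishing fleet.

A representative fishing fleet's profit is π_i = q_i(273 − Q) − 57q_i − 0.5q_i², with Q = q_i + Σ_{j≠i} q_j.
First-order condition: 216 − 3q_i − Σ_{j≠i} q_j = 0.
In a symmetric equilibrium every fishing fleet chooses the same q, so Σ_{j≠i} q_j = 2q. The condition becomes 216 − 5q = 0, giving q = 216/5 = 43.2.

43.2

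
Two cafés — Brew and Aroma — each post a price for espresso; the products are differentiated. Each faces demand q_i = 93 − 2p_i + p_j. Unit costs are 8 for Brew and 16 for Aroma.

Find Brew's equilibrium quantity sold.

Brew's profit: π = (p_{Brew} − 8)(93 − 2p_{Brew} + p_{Aroma}).
∂π/∂p_{Brew} = 109 − 4p_{Brew} + p_{Aroma} = 0 ⇒ p_{Brew} = 27.25 + 0.25p_{Aroma}.
Similarly p_{Aroma} = 31.25 + 0.25p_{Brew}.
Solving the two reaction functions simultaneously: (1 − (0.25)(0.25))p_{Brew} = 27.25 + 0.25·31.25, so 0.9375p_{Brew} = 35.0625 and p_{Brew} = 37.4.
Then p_{Aroma} = 31.25 + 0.25·37.4 = 40.6.
q_{Brew} = 93 − 2·37.4 + 40.6 = 58.8.

58.8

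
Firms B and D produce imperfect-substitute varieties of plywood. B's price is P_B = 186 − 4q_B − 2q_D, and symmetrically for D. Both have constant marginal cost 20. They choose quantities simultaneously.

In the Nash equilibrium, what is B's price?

Firm B's profit: π = q_B(186 − 4q_B − 2q_D) − 20q_B.
∂π/∂q_B = 166 − 8q_B − 2q_D = 0 ⇒ q_B = 20.75 − 0.25q_D.
Setting q_B = q_D in the reaction function: q_B = 20.75 − 0.25q_B, so q_B = 20.75 / 1.25 = 16.6.
P_B = 186 − 4·16.6 − 2·16.6 = 86.4.

86.4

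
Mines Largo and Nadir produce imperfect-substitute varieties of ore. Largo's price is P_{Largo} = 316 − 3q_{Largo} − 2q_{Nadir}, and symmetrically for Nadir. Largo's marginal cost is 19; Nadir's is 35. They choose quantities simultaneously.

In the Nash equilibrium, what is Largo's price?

133.375

Mine Largo's profit: π = q_{Largo}(316 − 3q_{Largo} − 2q_{Nadir}) − 19q_{Largo}.
∂π/∂q_{Largo} = 297 − 6q_{Largo} − 2q_{Nadir} = 0 ⇒ q_{Largo} = 49.5 − (1/3)q_{Nadir}.
Similarly q_{Nadir} = 281/6 − (1/3)q_{Largo}.
Plugging q_{Nadir} into Largo's best response: q_{Largo} = 49.5 − (1/3)(281/6 − (1/3)q_{Largo}) ⇒ (8/9)q_{Largo} = 305/9, so q_{Largo} = 38.125.
Then q_{Nadir} = 281/6 − (1/3)·38.125 = 34.125.
P_{Largo} = 316 − 3·38.125 − 2·34.125 = 133.375.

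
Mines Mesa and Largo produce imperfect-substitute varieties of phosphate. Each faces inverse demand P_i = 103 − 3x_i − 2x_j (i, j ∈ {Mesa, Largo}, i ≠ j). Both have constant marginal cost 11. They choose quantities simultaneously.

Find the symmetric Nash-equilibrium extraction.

Mine Mesa's profit: π = x_{Mesa}(103 − 3x_{Mesa} − 2x_{Largo}) − 11x_{Mesa}.
∂π/∂x_{Mesa} = 92 − 6x_{Mesa} − 2x_{Largo} = 0 ⇒ x_{Mesa} = 46/3 − (1/3)x_{Largo}.
By symmetry x_{Largo} = x_{Mesa}; substituting into the reaction function, (4/3)x_{Mesa} = 46/3 and x_{Mesa} = 11.5.

11.5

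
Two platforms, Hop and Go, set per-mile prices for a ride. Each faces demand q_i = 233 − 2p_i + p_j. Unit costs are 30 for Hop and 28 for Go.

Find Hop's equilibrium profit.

9085.52

Hop's profit: π = (p_{Hop} − 30)(233 − 2p_{Hop} + p_{Go}).
∂π/∂p_{Hop} = 293 − 4p_{Hop} + p_{Go} = 0 ⇒ p_{Hop} = 73.25 + 0.25p_{Go}.
Similarly p_{Go} = 72.25 + 0.25p_{Hop}.
Plugging p_{Go} into Hop's best response: p_{Hop} = 73.25 + 0.25(72.25 + 0.25p_{Hop}) ⇒ 0.9375p_{Hop} = 91.3125, so p_{Hop} = 97.4.
Then p_{Go} = 72.25 + 0.25·97.4 = 96.6.
q_{Hop} = 233 − 2·97.4 + 96.6 = 134.8.
Profit = (97.4 − 30)·134.8 = 9085.52.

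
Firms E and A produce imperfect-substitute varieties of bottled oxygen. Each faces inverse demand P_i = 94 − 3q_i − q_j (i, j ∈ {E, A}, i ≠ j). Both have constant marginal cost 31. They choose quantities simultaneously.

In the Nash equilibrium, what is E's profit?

243

Firm E's profit: π = q_E(94 − 3q_E − q_A) − 31q_E.
∂π/∂q_E = 63 − 6q_E − q_A = 0 ⇒ q_E = 10.5 − (1/6)q_A.
By symmetry q_A = q_E; substituting into the reaction function, (7/6)q_E = 10.5 and q_E = 9.
P_E = 94 − 3·9 − 9 = 58.
Profit = (58 − 31)·9 = 243.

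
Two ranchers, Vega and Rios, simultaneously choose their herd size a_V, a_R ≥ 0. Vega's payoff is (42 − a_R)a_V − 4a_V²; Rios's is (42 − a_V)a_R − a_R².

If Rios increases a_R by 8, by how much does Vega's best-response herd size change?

Expanding Vega's payoff: 42a_V − a_Ra_V − 4a_V².
∂π/∂a_V = 42 − a_R − 8a_V = 0, so a_V = 5.25 − 0.125a_R.
The reaction-function slope is −0.125, so an 8-unit rise in a_R moves a_V by −0.125 × 8 = −1. Vega's best response falls — the actions are strategic substitutes.

-1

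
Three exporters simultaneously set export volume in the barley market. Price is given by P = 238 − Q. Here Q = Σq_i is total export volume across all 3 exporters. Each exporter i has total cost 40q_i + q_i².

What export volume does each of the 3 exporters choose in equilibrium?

33

A representative exporter's profit is π_i = q_i(238 − Q) − 40q_i − q_i², with Q = q_i + Σ_{j≠i} q_j.
First-order condition: 198 − 4q_i − Σ_{j≠i} q_j = 0.
In a symmetric equilibrium every exporter chooses the same q, so Σ_{j≠i} q_j = 2q. The condition becomes 198 − 6q = 0, giving q = 198/6 = 33.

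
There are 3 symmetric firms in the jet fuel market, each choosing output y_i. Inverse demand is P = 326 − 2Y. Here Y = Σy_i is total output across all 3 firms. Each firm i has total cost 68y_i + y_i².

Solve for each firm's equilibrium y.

25.8

A representative firm's profit is π_i = y_i(326 − 2Y) − 68y_i − y_i², with Y = y_i + Σ_{j≠i} y_j.
First-order condition: 258 − 6y_i − 2Σ_{j≠i} y_j = 0.
Imposing symmetry (y_j = y for all j) turns Σ_{j≠i} y_j into 2y, so 258 = 10y and y = 25.8.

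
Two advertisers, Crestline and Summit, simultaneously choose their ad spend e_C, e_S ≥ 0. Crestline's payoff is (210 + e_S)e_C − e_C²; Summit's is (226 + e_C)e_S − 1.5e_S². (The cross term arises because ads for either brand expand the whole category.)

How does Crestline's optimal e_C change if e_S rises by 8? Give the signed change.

Expanding Crestline's payoff: 210e_C + e_Se_C − e_C².
∂π/∂e_C = 210 + e_S − 2e_C = 0, so e_C = 105 + 0.5e_S.
The reaction-function slope is 0.5, so an 8-unit rise in e_S moves e_C by 0.5 × 8 = 4. Crestline's best response rises — the actions are strategic complements.

4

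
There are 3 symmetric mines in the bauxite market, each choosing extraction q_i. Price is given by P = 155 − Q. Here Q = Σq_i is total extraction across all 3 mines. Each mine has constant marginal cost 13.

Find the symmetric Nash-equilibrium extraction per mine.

A representative mine's profit is π_i = q_i(155 − Q) − 13q_i, with Q = q_i + Σ_{j≠i} q_j.
First-order condition: 142 − 2q_i − Σ_{j≠i} q_j = 0.
With identical mines, set every q_j = q: then 142 − 2q − 2q = 0, i.e. q = 142/4 = 35.5.

35.5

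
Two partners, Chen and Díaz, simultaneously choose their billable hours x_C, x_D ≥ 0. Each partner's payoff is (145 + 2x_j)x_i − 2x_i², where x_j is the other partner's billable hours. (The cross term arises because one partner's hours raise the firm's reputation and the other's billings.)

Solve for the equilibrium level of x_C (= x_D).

Chen's payoff is (145 + 2x_D)x_C − 2x_C².
∂π/∂x_C = 145 + 2x_D − 4x_C = 0, so x_C = 36.25 + 0.5x_D.
By symmetry x_D = x_C; substituting into the reaction function, 0.5x_C = 36.25 and x_C = 72.5.

72.5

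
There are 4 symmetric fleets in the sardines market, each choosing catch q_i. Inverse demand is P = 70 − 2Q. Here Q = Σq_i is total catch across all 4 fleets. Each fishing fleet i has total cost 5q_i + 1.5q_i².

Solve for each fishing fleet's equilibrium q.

A representative fishing fleet's profit is π_i = q_i(70 − 2Q) − 5q_i − 1.5q_i², with Q = q_i + Σ_{j≠i} q_j.
First-order condition: 65 − 7q_i − 2Σ_{j≠i} q_j = 0.
Imposing symmetry (q_j = q for all j) turns Σ_{j≠i} q_j into 3q, so 65 = 13q and q = 5.

5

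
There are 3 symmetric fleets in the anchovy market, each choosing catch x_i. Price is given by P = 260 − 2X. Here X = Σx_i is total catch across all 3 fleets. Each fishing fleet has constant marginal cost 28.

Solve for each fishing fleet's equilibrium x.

29

A representative fishing fleet's profit is π_i = x_i(260 − 2X) − 28x_i, with X = x_i + Σ_{j≠i} x_j.
First-order condition: 232 − 4x_i − 2Σ_{j≠i} x_j = 0.
Imposing symmetry (x_j = x for all j) turns Σ_{j≠i} x_j into 2x, so 232 = 8x and x = 29.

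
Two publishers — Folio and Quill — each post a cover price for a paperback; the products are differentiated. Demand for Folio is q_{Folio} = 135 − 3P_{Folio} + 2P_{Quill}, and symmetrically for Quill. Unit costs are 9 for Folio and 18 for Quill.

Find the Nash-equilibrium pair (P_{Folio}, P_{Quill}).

42.1875, 45.5625

Folio's profit: π = (P_{Folio} − 9)(135 − 3P_{Folio} + 2P_{Quill}).
∂π/∂P_{Folio} = 162 − 6P_{Folio} + 2P_{Quill} = 0 ⇒ P_{Folio} = 27 + (1/3)P_{Quill}.
Similarly P_{Quill} = 31.5 + (1/3)P_{Folio}.
Solving the two reaction functions simultaneously: (1 − (1/3)(1/3))P_{Folio} = 27 + (1/3)·31.5, so (8/9)P_{Folio} = 37.5 and P_{Folio} = 42.1875.
Then P_{Quill} = 31.5 + (1/3)·42.1875 = 45.5625.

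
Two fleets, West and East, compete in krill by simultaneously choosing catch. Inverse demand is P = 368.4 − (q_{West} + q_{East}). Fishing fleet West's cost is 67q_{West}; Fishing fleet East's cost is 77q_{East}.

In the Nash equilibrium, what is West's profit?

Fishing fleet West's profit: π = q_{West}(368.4 − (q_{West} + q_{East})) − 67q_{West}.
∂π/∂q_{West} = 301.4 − 2q_{West} − q_{East} = 0, so q_{West} = 150.7 − 0.5q_{East}.
By the same steps for East: q_{East} = 145.7 − 0.5q_{West}.
Substituting the second reaction function into the first: q_{West} = 150.7 − 0.5(145.7 − 0.5q_{West}), which gives 0.75q_{West} = 77.85 ⇒ q_{West} = 103.8.
Then q_{East} = 145.7 − 0.5·103.8 = 93.8.
Price P = 368.4 − 197.6 = 170.8.
West's profit: (170.8 − 67)·103.8 = 10774.44.

10774.44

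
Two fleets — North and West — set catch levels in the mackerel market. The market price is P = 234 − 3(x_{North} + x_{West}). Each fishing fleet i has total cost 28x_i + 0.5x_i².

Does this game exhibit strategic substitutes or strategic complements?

Fishing fleet North's profit: π = x_{North}(234 − 3(x_{North} + x_{West})) − 28x_{North} − 0.5x_{North}².
∂π/∂x_{North} = 206 − 7x_{North} − 3x_{West} = 0, so x_{North} = 206/7 − (3/7)x_{West}.
The best-response slope dx_{North}/dx_{West} = −3/7 < 0: the reaction function is downward-sloping, so the choices are strategic substitutes.

strategic substitutes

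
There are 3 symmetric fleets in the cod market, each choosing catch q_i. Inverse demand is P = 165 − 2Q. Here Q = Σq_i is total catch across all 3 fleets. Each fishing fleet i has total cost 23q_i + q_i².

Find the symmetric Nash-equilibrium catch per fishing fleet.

14.2

A representative fishing fleet's profit is π_i = q_i(165 − 2Q) − 23q_i − q_i², with Q = q_i + Σ_{j≠i} q_j.
First-order condition: 142 − 6q_i − 2Σ_{j≠i} q_j = 0.
With identical fishing fleets, set every q_j = q: then 142 − 6q − 4q = 0, i.e. q = 142/10 = 14.2.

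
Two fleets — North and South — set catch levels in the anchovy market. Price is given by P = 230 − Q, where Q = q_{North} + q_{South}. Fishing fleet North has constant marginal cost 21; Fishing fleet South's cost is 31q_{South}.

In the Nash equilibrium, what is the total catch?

136

Fishing fleet North's profit: π = q_{North}(230 − (q_{North} + q_{South})) − 21q_{North}.
∂π/∂q_{North} = 209 − 2q_{North} − q_{South} = 0, so q_{North} = 104.5 − 0.5q_{South}.
By the same steps for South: q_{South} = 99.5 − 0.5q_{North}.
Substituting the second reaction function into the first: q_{North} = 104.5 − 0.5(99.5 − 0.5q_{North}), which gives 0.75q_{North} = 54.75 ⇒ q_{North} = 73.
Then q_{South} = 99.5 − 0.5·73 = 63.
Total catch: 73 + 63 = 136.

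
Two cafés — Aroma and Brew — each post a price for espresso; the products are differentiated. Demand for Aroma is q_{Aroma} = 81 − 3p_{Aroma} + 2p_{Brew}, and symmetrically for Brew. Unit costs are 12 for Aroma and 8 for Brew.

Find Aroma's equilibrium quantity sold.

Aroma's profit: π = (p_{Aroma} − 12)(81 − 3p_{Aroma} + 2p_{Brew}).
∂π/∂p_{Aroma} = 117 − 6p_{Aroma} + 2p_{Brew} = 0 ⇒ p_{Aroma} = 19.5 + (1/3)p_{Brew}.
Similarly p_{Brew} = 17.5 + (1/3)p_{Aroma}.
Substituting the second reaction function into the first: p_{Aroma} = 19.5 + (1/3)(17.5 + (1/3)p_{Aroma}), which gives (8/9)p_{Aroma} = 76/3 ⇒ p_{Aroma} = 28.5.
Then p_{Brew} = 17.5 + (1/3)·28.5 = 27.
q_{Aroma} = 81 − 3·28.5 + 2·27 = 49.5.

49.5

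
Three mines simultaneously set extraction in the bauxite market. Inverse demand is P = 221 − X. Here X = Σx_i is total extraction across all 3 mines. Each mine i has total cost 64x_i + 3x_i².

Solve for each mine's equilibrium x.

15.7

A representative mine's profit is π_i = x_i(221 − X) − 64x_i − 3x_i², with X = x_i + Σ_{j≠i} x_j.
First-order condition: 157 − 8x_i − Σ_{j≠i} x_j = 0.
In a symmetric equilibrium every mine chooses the same x, so Σ_{j≠i} x_j = 2x. The condition becomes 157 − 10x = 0, giving x = 157/10 = 15.7.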